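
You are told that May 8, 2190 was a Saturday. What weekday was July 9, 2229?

Thursday

From May 8, 2190 to May 8, 2229: 39 years, of which 9 contain a Feb 29 — 30×365 + 9×366 = 14244 days.
(2200 is not a leap year (divisible by 100 but not 400).)
May 2229: 31 − 8 = 23 days remain.
Then June (30): 30 days.
July 1–9, 2229: 9 days.
Residual: 62 days.
Total: 14306 days.
14306 mod 7 = 5, so 5 days after Saturday is Thursday.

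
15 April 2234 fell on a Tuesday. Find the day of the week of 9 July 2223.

Wednesday

Count forward from the earlier date (July 9, 2223) to the later (April 15, 2234):
Day-of-year of July 9, 2223: 190.
Day-of-year of April 15, 2234: 105.
2223 has 365 days, so 365 − 190 = 175 days remain in 2223.
Full years 2224–2233: 7 common + 3 leap = 7×365 + 3×366 = 3653 days.
Total: 175 + 3653 + 105 = 3933 days.
3933 mod 7 = 6, so 6 days before Tuesday is Wednesday.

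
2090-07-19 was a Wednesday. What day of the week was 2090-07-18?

Count forward from the earlier date (July 18, 2090) to the later (July 19, 2090):
Within July 2090: 19 − 18 = 1 day.
1 mod 7 = 1, so 1 day before Wednesday is Tuesday.

Tuesday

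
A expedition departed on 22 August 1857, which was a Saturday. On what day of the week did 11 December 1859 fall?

Sunday

August 1857: 31 − 22 = 9 days remain.
Then 27 full months totalling 821 days.
December 1–11, 1859: 11 days.
Total: 9 + 821 + 11 = 841 days.
841 mod 7 = 1, so 1 day after Saturday is Sunday.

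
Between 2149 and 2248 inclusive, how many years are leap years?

24

Years divisible by 4: 2152, 2156, …, 2248 — 25 in all.
Of these, 2200 is divisible by 100 but not 400, so not leap.
Leap years: 25 − 1 = 24.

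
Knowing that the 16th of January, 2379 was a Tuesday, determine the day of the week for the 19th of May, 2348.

Count forward from the earlier date (May 19, 2348) to the later (January 16, 2379):
Day-of-year of May 19, 2348: 140.
Day-of-year of January 16, 2379: 16.
2348 has 366 days, so 366 − 140 = 226 days remain in 2348.
Full years 2349–2378: 23 common + 7 leap = 23×365 + 7×366 = 10957 days.
Total: 226 + 10957 + 16 = 11199 days.
11199 mod 7 = 6, so 6 days before Tuesday is Wednesday.

Wednesday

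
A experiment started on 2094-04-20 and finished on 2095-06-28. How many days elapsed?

Day-of-year of April 20, 2094: 110.
Day-of-year of June 28, 2095: 179.
2094 has 365 days, so 365 − 110 = 255 days remain in 2094.
Total: 255 + 179 = 434 days.

434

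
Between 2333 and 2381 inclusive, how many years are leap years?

Years divisible by 4 in [2333, 2381]: 2336, 2340, 2344, 2348, 2352, 2356, 2360, 2364, 2368, 2372, 2376, 2380.
No century exceptions apply. Count: 12.

12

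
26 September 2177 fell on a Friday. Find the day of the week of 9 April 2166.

Count forward from the earlier date (April 9, 2166) to the later (September 26, 2177):
From April 9, 2166 to April 9, 2177: 11 years, of which 3 contain a Feb 29 — 8×365 + 3×366 = 4018 days.
April 2177: 30 − 9 = 21 days remain.
Then May (31), June (30), July (31), August (31): 31 + 30 + 31 + 31 = 123 days.
September 1–26, 2177: 26 days.
Residual: 170 days.
Total: 4188 days.
4188 mod 7 = 2, so 2 days before Friday is Wednesday.

Wednesday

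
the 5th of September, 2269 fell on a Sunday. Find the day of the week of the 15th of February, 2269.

Monday

Count forward from the earlier date (February 15, 2269) to the later (September 5, 2269):
February 2269: 28 − 15 = 13 days remain (2269 is not a leap year, so February has 28 days).
Then March (31), April (30), May (31), June (30), July (31), August (31): 31 + 30 + 31 + 30 + 31 + 31 = 184 days.
September 1–5, 2269: 5 days.
Total: 13 + 184 + 5 = 202 days.
202 mod 7 = 6, so 6 days before Sunday is Monday.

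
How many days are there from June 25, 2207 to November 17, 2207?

June 2207: 30 − 25 = 5 days remain.
Then July (31), August (31), September (30), October (31): 31 + 31 + 30 + 31 = 123 days.
November 1–17, 2207: 17 days.
Total: 5 + 123 + 17 = 145 days.

145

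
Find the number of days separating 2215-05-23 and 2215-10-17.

147

May 2215: 31 − 23 = 8 days remain.
Then June (30), July (31), August (31), September (30): 30 + 31 + 31 + 30 = 122 days.
October 1–17, 2215: 17 days.
Total: 8 + 122 + 17 = 147 days.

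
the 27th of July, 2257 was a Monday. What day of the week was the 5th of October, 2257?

July 2257: 31 − 27 = 4 days remain.
Then August (31), September (30): 31 + 30 = 61 days.
October 1–5, 2257: 5 days.
Total: 4 + 61 + 5 = 70 days.
70 is a multiple of 7, so the 5th of October, 2257 falls on the same weekday: Monday.

Monday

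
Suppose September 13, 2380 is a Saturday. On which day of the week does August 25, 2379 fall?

Saturday

Count forward from the earlier date (August 25, 2379) to the later (September 13, 2380):
Day-of-year of August 25, 2379: 237.
Day-of-year of September 13, 2380: 257.
2379 has 365 days, so 365 − 237 = 128 days remain in 2379.
Total: 128 + 257 = 385 days.
385 is a multiple of 7, so August 25, 2379 falls on the same weekday: Saturday.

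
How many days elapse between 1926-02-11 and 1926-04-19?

67

February 1926: 28 − 11 = 17 days remain (1926 is not a leap year, so February has 28 days).
Then March (31): 31 days.
April 1–19, 1926: 19 days.
Total: 17 + 31 + 19 = 67 days.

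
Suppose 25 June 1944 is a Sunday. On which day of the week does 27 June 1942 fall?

Saturday

Count forward from the earlier date (June 27, 1942) to the later (June 25, 1944):
June 1942: 30 − 27 = 3 days remain.
Then 23 full months totalling 701 days.
June 1–25, 1944: 25 days.
Total: 3 + 701 + 25 = 729 days.
729 mod 7 = 1, so 1 day before Sunday is Saturday.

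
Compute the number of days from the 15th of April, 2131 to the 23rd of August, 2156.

9262

Day-of-year of April 15, 2131: 105.
Day-of-year of August 23, 2156: 236.
2131 has 365 days, so 365 − 105 = 260 days remain in 2131.
Full years 2132–2155: 18 common + 6 leap = 18×365 + 6×366 = 8766 days.
Total: 260 + 8766 + 236 = 9262 days.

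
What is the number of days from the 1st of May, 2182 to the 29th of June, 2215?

Day-of-year of May 1, 2182: 121.
Day-of-year of June 29, 2215: 180.
2182 has 365 days, so 365 − 121 = 244 days remain in 2182.
Full years 2183–2214: 25 common + 7 leap = 25×365 + 7×366 = 11687 days.
Total: 244 + 11687 + 180 = 12111 days.

12111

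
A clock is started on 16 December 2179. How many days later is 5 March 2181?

December 16, 2179 → December 16, 2180: 366 days (2180 is a leap year).
December 2180: 31 − 16 = 15 days remain.
Then January (31), February 2181 (28): 31 + 28 = 59 days.
March 1–5, 2181: 5 days.
Residual: 79 days.
Total: 445 days.

445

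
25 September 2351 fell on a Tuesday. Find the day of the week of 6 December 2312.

Count forward from the earlier date (December 6, 2312) to the later (September 25, 2351):
From December 6, 2312 to December 6, 2350: 38 years, of which 9 contain a Feb 29 — 29×365 + 9×366 = 13879 days.
December 2350: 31 − 6 = 25 days remain.
Then January (31), February 2351 (28), March (31), April (30), May (31), June (30), July (31), August (31): 31 + 28 + 31 + 30 + 31 + 30 + 31 + 31 = 243 days.
September 1–25, 2351: 25 days.
Residual: 293 days.
Total: 14172 days.
14172 mod 7 = 4, so 4 days before Tuesday is Friday.

Friday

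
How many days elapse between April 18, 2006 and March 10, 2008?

692

April 18, 2006 → April 18, 2007: 365 days.
April 2007: 30 − 18 = 12 days remain.
Then 10 full months totalling 305 days.
March 1–10, 2008: 10 days.
Residual: 327 days.
Total: 692 days.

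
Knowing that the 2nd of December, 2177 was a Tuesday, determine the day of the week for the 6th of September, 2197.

Day-of-year of December 2, 2177: 336.
Day-of-year of September 6, 2197: 249.
2177 has 365 days, so 365 − 336 = 29 days remain in 2177.
Full years 2178–2196: 14 common + 5 leap = 14×365 + 5×366 = 6940 days.
Total: 29 + 6940 + 249 = 7218 days.
7218 mod 7 = 1, so 1 day after Tuesday is Wednesday.

Wednesday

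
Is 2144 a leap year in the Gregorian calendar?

Yes

2144 is a leap year.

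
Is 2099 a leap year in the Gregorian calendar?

2099 is not a leap year.

No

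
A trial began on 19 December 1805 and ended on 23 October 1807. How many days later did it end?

673

December 1805: 31 − 19 = 12 days remain.
Then 21 full months totalling 638 days.
October 1–23, 1807: 23 days.
Total: 12 + 638 + 23 = 673 days.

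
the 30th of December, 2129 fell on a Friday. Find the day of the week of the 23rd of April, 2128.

Count forward from the earlier date (April 23, 2128) to the later (December 30, 2129):
April 2128: 30 − 23 = 7 days remain.
Then 19 full months totalling 579 days.
December 1–30, 2129: 30 days.
Total: 7 + 579 + 30 = 616 days.
616 is a multiple of 7, so the 23rd of April, 2128 falls on the same weekday: Friday.

Friday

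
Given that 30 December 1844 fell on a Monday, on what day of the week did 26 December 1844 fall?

Thursday

Count forward from the earlier date (December 26, 1844) to the later (December 30, 1844):
Within December 1844: 30 − 26 = 4 days.
4 mod 7 = 4, so 4 days before Monday is Thursday.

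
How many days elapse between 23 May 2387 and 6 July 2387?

44

May 2387: 31 − 23 = 8 days remain.
Then June (30): 30 days.
July 1–6, 2387: 6 days.
Total: 8 + 30 + 6 = 44 days.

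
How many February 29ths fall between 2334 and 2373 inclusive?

Years divisible by 4 in [2334, 2373]: 2336, 2340, 2344, 2348, 2352, 2356, 2360, 2364, 2368, 2372.
No century exceptions apply. Count: 10.

10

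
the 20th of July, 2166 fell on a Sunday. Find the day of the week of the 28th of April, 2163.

Thursday

Count forward from the earlier date (April 28, 2163) to the later (July 20, 2166):
Day-of-year of April 28, 2163: 118.
Day-of-year of July 20, 2166: 201.
2163 has 365 days, so 365 − 118 = 247 days remain in 2163.
Full years: 2164: 366; 2165: 365. Sum = 731.
Total: 247 + 731 + 201 = 1179 days.
1179 mod 7 = 3, so 3 days before Sunday is Thursday.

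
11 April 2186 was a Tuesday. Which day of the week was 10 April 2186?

Monday

Count forward from the earlier date (April 10, 2186) to the later (April 11, 2186):
Within April 2186: 11 − 10 = 1 day.
1 mod 7 = 1, so 1 day before Tuesday is Monday.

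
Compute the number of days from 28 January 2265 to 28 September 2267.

973

January 28, 2265 → January 28, 2266: 365 days.
January 28, 2266 → January 28, 2267: 365 days.
January 2267: 31 − 28 = 3 days remain.
Then February 2267 (28), March (31), April (30), May (31), June (30), July (31), August (31): 28 + 31 + 30 + 31 + 30 + 31 + 31 = 212 days.
September 1–28, 2267: 28 days.
Residual: 243 days.
Total: 973 days.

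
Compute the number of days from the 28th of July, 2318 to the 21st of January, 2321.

908

Day-of-year of July 28, 2318: 209.
Day-of-year of January 21, 2321: 21.
2318 has 365 days, so 365 − 209 = 156 days remain in 2318.
Full years: 2319: 365; 2320: 366. Sum = 731.
Total: 156 + 731 + 21 = 908 days.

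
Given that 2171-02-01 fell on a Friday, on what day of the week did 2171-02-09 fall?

Saturday

Within February 2171: 9 − 1 = 8 days.
8 mod 7 = 1, so 1 day after Friday is Saturday.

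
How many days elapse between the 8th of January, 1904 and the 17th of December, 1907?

1439

January 8, 1904 → January 8, 1905: 366 days (1904 is a leap year).
January 8, 1905 → January 8, 1906: 365 days.
January 8, 1906 → January 8, 1907: 365 days.
January 1907: 31 − 8 = 23 days remain.
Then 10 full months totalling 303 days.
December 1–17, 1907: 17 days.
Residual: 343 days.
Total: 1439 days.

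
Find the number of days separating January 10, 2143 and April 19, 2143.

January 2143: 31 − 10 = 21 days remain.
Then February 2143 (28), March (31): 28 + 31 = 59 days.
April 1–19, 2143: 19 days.
Total: 21 + 59 + 19 = 99 days.

99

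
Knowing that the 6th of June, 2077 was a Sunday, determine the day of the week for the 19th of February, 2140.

Friday

Day-of-year of June 6, 2077: 157.
Day-of-year of February 19, 2140: 50.
2077 has 365 days, so 365 − 157 = 208 days remain in 2077.
Full years 2078–2139: 48 common + 14 leap = 48×365 + 14×366 = 22644 days.
Total: 208 + 22644 + 50 = 22902 days.
22902 mod 7 = 5, so 5 days after Sunday is Friday.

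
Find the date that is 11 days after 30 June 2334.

11 July 2334

Count 11 days after June 30, 2334:
June 2334: 30 − 30 = 0 days remain.
July 1–11, 2334: 11 days.
Total: 0 + 11 = 11 days.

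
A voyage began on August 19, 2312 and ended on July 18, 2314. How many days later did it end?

August 2312: 31 − 19 = 12 days remain.
Then 22 full months totalling 668 days.
July 1–18, 2314: 18 days.
Total: 12 + 668 + 18 = 698 days.

698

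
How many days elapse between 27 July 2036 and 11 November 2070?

From July 27, 2036 to July 27, 2070: 34 years, of which 8 contain a Feb 29 — 26×365 + 8×366 = 12418 days.
July 2070: 31 − 27 = 4 days remain.
Then August (31), September (30), October (31): 31 + 30 + 31 = 92 days.
November 1–11, 2070: 11 days.
Residual: 107 days.
Total: 12525 days.

12525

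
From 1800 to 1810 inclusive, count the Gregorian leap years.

Years divisible by 4 in [1800, 1810]: 1800, 1804, 1808.
Of these, 1800 is divisible by 100 but not 400, so not leap.
Leap years: 3 − 1 = 2.

2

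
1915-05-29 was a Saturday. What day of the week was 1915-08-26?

May 1915: 31 − 29 = 2 days remain.
Then June (30), July (31): 30 + 31 = 61 days.
August 1–26, 1915: 26 days.
Total: 2 + 61 + 26 = 89 days.
89 mod 7 = 5, so 5 days after Saturday is Thursday.

Thursday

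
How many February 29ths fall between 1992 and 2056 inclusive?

Years divisible by 4: 1992, 1996, …, 2056 — 17 in all.
2000 is divisible by 400, so still leap.
No century exceptions apply. Count: 17.

17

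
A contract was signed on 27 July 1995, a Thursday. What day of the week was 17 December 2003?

Wednesday

From July 27, 1995 to July 27, 2003: 8 years, of which 2 contain a Feb 29 — 6×365 + 2×366 = 2922 days.
(2000 is a leap year (divisible by 400).)
July 2003: 31 − 27 = 4 days remain.
Then August (31), September (30), October (31), November (30): 31 + 30 + 31 + 30 = 122 days.
December 1–17, 2003: 17 days.
Residual: 143 days.
Total: 3065 days.
3065 mod 7 = 6, so 6 days after Thursday is Wednesday.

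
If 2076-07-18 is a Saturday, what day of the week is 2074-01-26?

Count forward from the earlier date (January 26, 2074) to the later (July 18, 2076):
January 2074: 31 − 26 = 5 days remain.
Then 29 full months totalling 881 days.
July 1–18, 2076: 18 days.
Total: 5 + 881 + 18 = 904 days.
904 mod 7 = 1, so 1 day before Saturday is Friday.

Friday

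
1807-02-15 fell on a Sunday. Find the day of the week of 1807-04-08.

February 1807: 28 − 15 = 13 days remain (1807 is not a leap year, so February has 28 days).
Then March (31): 31 days.
April 1–8, 1807: 8 days.
Total: 13 + 31 + 8 = 52 days.
52 mod 7 = 3, so 3 days after Sunday is Wednesday.

Wednesday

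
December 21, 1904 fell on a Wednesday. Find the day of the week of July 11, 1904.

Monday

Count forward from the earlier date (July 11, 1904) to the later (December 21, 1904):
July 1904: 31 − 11 = 20 days remain.
Then August (31), September (30), October (31), November (30): 31 + 30 + 31 + 30 = 122 days.
December 1–21, 1904: 21 days.
Total: 20 + 122 + 21 = 163 days.
163 mod 7 = 2, so 2 days before Wednesday is Monday.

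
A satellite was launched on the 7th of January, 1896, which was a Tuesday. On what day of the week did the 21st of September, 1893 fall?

Thursday

Count forward from the earlier date (September 21, 1893) to the later (January 7, 1896):
September 21, 1893 → September 21, 1894: 365 days.
September 21, 1894 → September 21, 1895: 365 days.
September 1895: 30 − 21 = 9 days remain.
Then October (31), November (30), December (31): 31 + 30 + 31 = 92 days.
January 1–7, 1896: 7 days.
Residual: 108 days.
Total: 838 days.
838 mod 7 = 5, so 5 days before Tuesday is Thursday.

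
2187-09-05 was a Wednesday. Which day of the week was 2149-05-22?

Count forward from the earlier date (May 22, 2149) to the later (September 5, 2187):
Day-of-year of May 22, 2149: 142.
Day-of-year of September 5, 2187: 248.
2149 has 365 days, so 365 − 142 = 223 days remain in 2149.
Full years 2150–2186: 28 common + 9 leap = 28×365 + 9×366 = 13514 days.
Total: 223 + 13514 + 248 = 13985 days.
13985 mod 7 = 6, so 6 days before Wednesday is Thursday.

Thursday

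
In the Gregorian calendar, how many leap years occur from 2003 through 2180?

Years divisible by 4: 2004, 2008, …, 2180 — 45 in all.
Of these, 2100 is divisible by 100 but not 400, so not leap.
Leap years: 45 − 1 = 44.

44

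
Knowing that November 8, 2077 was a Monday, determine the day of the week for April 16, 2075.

Count forward from the earlier date (April 16, 2075) to the later (November 8, 2077):
April 16, 2075 → April 16, 2076: 366 days (2076 is a leap year).
April 16, 2076 → April 16, 2077: 365 days.
April 2077: 30 − 16 = 14 days remain.
Then May (31), June (30), July (31), August (31), September (30), October (31): 31 + 30 + 31 + 31 + 30 + 31 = 184 days.
November 1–8, 2077: 8 days.
Residual: 206 days.
Total: 937 days.
937 mod 7 = 6, so 6 days before Monday is Tuesday.

Tuesday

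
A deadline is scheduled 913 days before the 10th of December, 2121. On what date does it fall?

the 11th of June, 2119

Count 913 days before December 10, 2121:
June 11, 2119 → June 11, 2120: 366 days (2120 is a leap year).
June 11, 2120 → June 11, 2121: 365 days.
June 2121: 30 − 11 = 19 days remain.
Then July (31), August (31), September (30), October (31), November (30): 31 + 31 + 30 + 31 + 30 = 153 days.
December 1–10, 2121: 10 days.
Residual: 182 days.
Total: 913 days.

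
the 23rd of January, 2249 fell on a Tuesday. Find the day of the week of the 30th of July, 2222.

Count forward from the earlier date (July 30, 2222) to the later (January 23, 2249):
Day-of-year of July 30, 2222: 211.
Day-of-year of January 23, 2249: 23.
2222 has 365 days, so 365 − 211 = 154 days remain in 2222.
Full years 2223–2248: 19 common + 7 leap = 19×365 + 7×366 = 9497 days.
Total: 154 + 9497 + 23 = 9674 days.
9674 is a multiple of 7, so the 30th of July, 2222 falls on the same weekday: Tuesday.

Tuesday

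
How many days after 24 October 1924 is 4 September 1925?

Day-of-year of October 24, 1924: 298.
Day-of-year of September 4, 1925: 247.
1924 has 366 days, so 366 − 298 = 68 days remain in 1924.
Total: 68 + 247 = 315 days.

315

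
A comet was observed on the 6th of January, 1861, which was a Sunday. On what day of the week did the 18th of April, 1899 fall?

From January 6, 1861 to January 6, 1899: 38 years, of which 9 contain a Feb 29 — 29×365 + 9×366 = 13879 days.
January 1899: 31 − 6 = 25 days remain.
Then February 1899 (28), March (31): 28 + 31 = 59 days.
April 1–18, 1899: 18 days.
Residual: 102 days.
Total: 13981 days.
13981 mod 7 = 2, so 2 days after Sunday is Tuesday.

Tuesday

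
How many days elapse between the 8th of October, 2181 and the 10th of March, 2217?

From October 8, 2181 to October 8, 2216: 35 years, of which 8 contain a Feb 29 — 27×365 + 8×366 = 12783 days.
(2200 is not a leap year (divisible by 100 but not 400).)
October 2216: 31 − 8 = 23 days remain.
Then November (30), December (31), January (31), February 2217 (28): 30 + 31 + 31 + 28 = 120 days.
March 1–10, 2217: 10 days.
Residual: 153 days.
Total: 12936 days.

12936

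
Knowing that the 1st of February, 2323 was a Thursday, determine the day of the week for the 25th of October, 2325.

February 2323: 28 − 1 = 27 days remain (2323 is not a leap year, so February has 28 days).
Then 31 full months totalling 945 days.
October 1–25, 2325: 25 days.
Total: 27 + 945 + 25 = 997 days.
997 mod 7 = 3, so 3 days after Thursday is Sunday.

Sunday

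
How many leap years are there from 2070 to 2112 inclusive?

Years divisible by 4 in [2070, 2112]: 2072, 2076, 2080, 2084, 2088, 2092, 2096, 2100, 2104, 2108, 2112.
Of these, 2100 is divisible by 100 but not 400, so not leap.
Leap years: 11 − 1 = 10.

10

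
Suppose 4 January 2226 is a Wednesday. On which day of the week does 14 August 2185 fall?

Count forward from the earlier date (August 14, 2185) to the later (January 4, 2226):
Day-of-year of August 14, 2185: 226.
Day-of-year of January 4, 2226: 4.
2185 has 365 days, so 365 − 226 = 139 days remain in 2185.
Full years 2186–2225: 31 common + 9 leap = 31×365 + 9×366 = 14609 days.
Total: 139 + 14609 + 4 = 14752 days.
14752 mod 7 = 3, so 3 days before Wednesday is Sunday.

Sunday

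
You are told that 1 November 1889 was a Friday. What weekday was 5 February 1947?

Wednesday

From November 1, 1889 to November 1, 1946: 57 years, of which 13 contain a Feb 29 — 44×365 + 13×366 = 20818 days.
(1900 is not a leap year (divisible by 100 but not 400).)
November 1946: 30 − 1 = 29 days remain.
Then December (31), January (31): 31 + 31 = 62 days.
February 1–5, 1947: 5 days (1947 is not a leap year).
Residual: 96 days.
Total: 20914 days.
20914 mod 7 = 5, so 5 days after Friday is Wednesday.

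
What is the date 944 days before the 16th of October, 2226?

the 16th of March, 2224

Count 944 days before October 16, 2226:
March 16, 2224 → March 16, 2225: 365 days.
March 16, 2225 → March 16, 2226: 365 days.
March 2226: 31 − 16 = 15 days remain.
Then April (30), May (31), June (30), July (31), August (31), September (30): 30 + 31 + 30 + 31 + 31 + 30 = 183 days.
October 1–16, 2226: 16 days.
Residual: 214 days.
Total: 944 days.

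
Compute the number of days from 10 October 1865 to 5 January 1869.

October 10, 1865 → October 10, 1866: 365 days.
October 10, 1866 → October 10, 1867: 365 days.
October 10, 1867 → October 10, 1868: 366 days (1868 is a leap year).
October 1868: 31 − 10 = 21 days remain.
Then November (30), December (31): 30 + 31 = 61 days.
January 1–5, 1869: 5 days.
Residual: 87 days.
Total: 1183 days.

1183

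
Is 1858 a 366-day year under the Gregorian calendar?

No

1858 is not a leap year.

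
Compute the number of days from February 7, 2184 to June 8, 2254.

25688

From February 7, 2184 to February 7, 2254: 70 years, of which 17 contain a Feb 29 — 53×365 + 17×366 = 25567 days.
(2200 is not a leap year (divisible by 100 but not 400).)
February 2254: 28 − 7 = 21 days remain (2254 is not a leap year, so February has 28 days).
Then March (31), April (30), May (31): 31 + 30 + 31 = 92 days.
June 1–8, 2254: 8 days.
Residual: 121 days.
Total: 25688 days.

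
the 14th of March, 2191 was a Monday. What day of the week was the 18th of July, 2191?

March 2191: 31 − 14 = 17 days remain.
Then April (30), May (31), June (30): 30 + 31 + 30 = 91 days.
July 1–18, 2191: 18 days.
Total: 17 + 91 + 18 = 126 days.
126 is a multiple of 7, so the 18th of July, 2191 falls on the same weekday: Monday.

Monday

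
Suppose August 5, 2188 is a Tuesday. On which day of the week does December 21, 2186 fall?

Thursday

Count forward from the earlier date (December 21, 2186) to the later (August 5, 2188):
December 2186: 31 − 21 = 10 days remain.
Then 19 full months totalling 578 days.
August 1–5, 2188: 5 days.
Total: 10 + 578 + 5 = 593 days.
593 mod 7 = 5, so 5 days before Tuesday is Thursday.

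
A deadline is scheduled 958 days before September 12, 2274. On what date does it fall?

January 28, 2272

Count 958 days before September 12, 2274:
Day-of-year of January 28, 2272: 28.
Day-of-year of September 12, 2274: 255.
2272 has 366 days, so 366 − 28 = 338 days remain in 2272.
Full years: 2273: 365. Sum = 365.
Total: 338 + 365 + 255 = 958 days.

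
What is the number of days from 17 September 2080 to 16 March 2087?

2371

September 17, 2080 → September 17, 2081: 365 days.
September 17, 2081 → September 17, 2082: 365 days.
September 17, 2082 → September 17, 2083: 365 days.
September 17, 2083 → September 17, 2084: 366 days (2084 is a leap year).
September 17, 2084 → September 17, 2085: 365 days.
September 17, 2085 → September 17, 2086: 365 days.
September 2086: 30 − 17 = 13 days remain.
Then October (31), November (30), December (31), January (31), February 2087 (28): 31 + 30 + 31 + 31 + 28 = 151 days.
March 1–16, 2087: 16 days.
Residual: 180 days.
Total: 2371 days.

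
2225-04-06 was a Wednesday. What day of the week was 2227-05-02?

April 6, 2225 → April 6, 2226: 365 days.
April 6, 2226 → April 6, 2227: 365 days.
April 2227: 30 − 6 = 24 days remain.
May 1–2, 2227: 2 days.
Residual: 26 days.
Total: 756 days.
756 is a multiple of 7, so 2227-05-02 falls on the same weekday: Wednesday.

Wednesday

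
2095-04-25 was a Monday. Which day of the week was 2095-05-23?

April 2095: 30 − 25 = 5 days remain.
May 1–23, 2095: 23 days.
Total: 5 + 23 = 28 days.
28 is a multiple of 7, so 2095-05-23 falls on the same weekday: Monday.

Monday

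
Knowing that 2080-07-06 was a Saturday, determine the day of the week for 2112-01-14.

Thursday

From July 6, 2080 to July 6, 2111: 31 years, of which 6 contain a Feb 29 — 25×365 + 6×366 = 11321 days.
(2100 is not a leap year (divisible by 100 but not 400).)
July 2111: 31 − 6 = 25 days remain.
Then August (31), September (30), October (31), November (30), December (31): 31 + 30 + 31 + 30 + 31 = 153 days.
January 1–14, 2112: 14 days.
Residual: 192 days.
Total: 11513 days.
11513 mod 7 = 5, so 5 days after Saturday is Thursday.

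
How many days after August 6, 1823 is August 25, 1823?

Within August 1823: 25 − 6 = 19 days.

19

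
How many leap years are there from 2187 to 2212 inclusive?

6

Years divisible by 4 in [2187, 2212]: 2188, 2192, 2196, 2200, 2204, 2208, 2212.
Of these, 2200 is divisible by 100 but not 400, so not leap.
Leap years: 7 − 1 = 6.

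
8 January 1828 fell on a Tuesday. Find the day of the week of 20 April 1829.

January 1828: 31 − 8 = 23 days remain.
Then 14 full months totalling 425 days.
April 1–20, 1829: 20 days.
Total: 23 + 425 + 20 = 468 days.
468 mod 7 = 6, so 6 days after Tuesday is Monday.

Monday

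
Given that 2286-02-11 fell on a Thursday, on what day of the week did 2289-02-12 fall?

Tuesday

Day-of-year of February 11, 2286: 42.
Day-of-year of February 12, 2289: 43.
2286 has 365 days, so 365 − 42 = 323 days remain in 2286.
Full years: 2287: 365; 2288: 366. Sum = 731.
Total: 323 + 731 + 43 = 1097 days.
1097 mod 7 = 5, so 5 days after Thursday is Tuesday.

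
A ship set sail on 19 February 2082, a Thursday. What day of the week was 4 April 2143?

Thursday

From February 19, 2082 to February 19, 2143: 61 years, of which 14 contain a Feb 29 — 47×365 + 14×366 = 22279 days.
(2100 is not a leap year (divisible by 100 but not 400).)
February 2143: 28 − 19 = 9 days remain (2143 is not a leap year, so February has 28 days).
Then March (31): 31 days.
April 1–4, 2143: 4 days.
Residual: 44 days.
Total: 22323 days.
22323 is a multiple of 7, so 4 April 2143 falls on the same weekday: Thursday.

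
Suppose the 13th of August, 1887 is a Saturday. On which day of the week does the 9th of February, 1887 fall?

Wednesday

Count forward from the earlier date (February 9, 1887) to the later (August 13, 1887):
February 1887: 28 − 9 = 19 days remain (1887 is not a leap year, so February has 28 days).
Then March (31), April (30), May (31), June (30), July (31): 31 + 30 + 31 + 30 + 31 = 153 days.
August 1–13, 1887: 13 days.
Total: 19 + 153 + 13 = 185 days.
185 mod 7 = 3, so 3 days before Saturday is Wednesday.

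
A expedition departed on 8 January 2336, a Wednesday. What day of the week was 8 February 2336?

January 2336: 31 − 8 = 23 days remain.
February 1–8, 2336: 8 days (2336 is a leap year).
Total: 23 + 8 = 31 days.
31 mod 7 = 3, so 3 days after Wednesday is Saturday.

Saturday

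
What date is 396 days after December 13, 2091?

January 12, 2093

Count 396 days after December 13, 2091:
December 2091: 31 − 13 = 18 days remain.
Then 12 full months totalling 366 days.
January 1–12, 2093: 12 days.
Total: 18 + 366 + 12 = 396 days.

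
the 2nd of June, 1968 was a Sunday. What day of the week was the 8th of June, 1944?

Count forward from the earlier date (June 8, 1944) to the later (June 2, 1968):
Day-of-year of June 8, 1944: 160.
Day-of-year of June 2, 1968: 154.
1944 has 366 days, so 366 − 160 = 206 days remain in 1944.
Full years 1945–1967: 18 common + 5 leap = 18×365 + 5×366 = 8400 days.
Total: 206 + 8400 + 154 = 8760 days.
8760 mod 7 = 3, so 3 days before Sunday is Thursday.

Thursday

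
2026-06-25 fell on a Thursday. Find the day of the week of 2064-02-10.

From June 25, 2026 to June 25, 2063: 37 years, of which 9 contain a Feb 29 — 28×365 + 9×366 = 13514 days.
June 2063: 30 − 25 = 5 days remain.
Then July (31), August (31), September (30), October (31), November (30), December (31), January (31): 31 + 31 + 30 + 31 + 30 + 31 + 31 = 215 days.
February 1–10, 2064: 10 days (2064 is a leap year).
Residual: 230 days.
Total: 13744 days.
13744 mod 7 = 3, so 3 days after Thursday is Sunday.

Sunday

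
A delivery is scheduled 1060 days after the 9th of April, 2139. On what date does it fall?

the 4th of March, 2142

Count 1060 days after April 9, 2139:
Day-of-year of April 9, 2139: 99.
Day-of-year of March 4, 2142: 63.
2139 has 365 days, so 365 − 99 = 266 days remain in 2139.
Full years: 2140: 366; 2141: 365. Sum = 731.
Total: 266 + 731 + 63 = 1060 days.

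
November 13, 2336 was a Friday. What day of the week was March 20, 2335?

Count forward from the earlier date (March 20, 2335) to the later (November 13, 2336):
March 20, 2335 → March 20, 2336: 366 days (2336 is a leap year).
March 2336: 31 − 20 = 11 days remain.
Then April (30), May (31), June (30), July (31), August (31), September (30), October (31): 30 + 31 + 30 + 31 + 31 + 30 + 31 = 214 days.
November 1–13, 2336: 13 days.
Residual: 238 days.
Total: 604 days.
604 mod 7 = 2, so 2 days before Friday is Wednesday.

Wednesday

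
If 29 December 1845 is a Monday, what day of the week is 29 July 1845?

Count forward from the earlier date (July 29, 1845) to the later (December 29, 1845):
July 1845: 31 − 29 = 2 days remain.
Then August (31), September (30), October (31), November (30): 31 + 30 + 31 + 30 = 122 days.
December 1–29, 1845: 29 days.
Total: 2 + 122 + 29 = 153 days.
153 mod 7 = 6, so 6 days before Monday is Tuesday.

Tuesday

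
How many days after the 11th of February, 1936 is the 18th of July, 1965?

From February 11, 1936 to February 11, 1965: 29 years, of which 8 contain a Feb 29 — 21×365 + 8×366 = 10593 days.
February 1965: 28 − 11 = 17 days remain (1965 is not a leap year, so February has 28 days).
Then March (31), April (30), May (31), June (30): 31 + 30 + 31 + 30 = 122 days.
July 1–18, 1965: 18 days.
Residual: 157 days.
Total: 10750 days.

10750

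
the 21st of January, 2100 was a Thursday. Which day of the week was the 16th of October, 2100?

Saturday

January 2100: 31 − 21 = 10 days remain.
Then February 2100 (28), March (31), April (30), May (31), June (30), July (31), August (31), September (30): 28 + 31 + 30 + 31 + 30 + 31 + 31 + 30 = 242 days.
October 1–16, 2100: 16 days.
Total: 10 + 242 + 16 = 268 days.
268 mod 7 = 2, so 2 days after Thursday is Saturday.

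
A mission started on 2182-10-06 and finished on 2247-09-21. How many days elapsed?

From October 6, 2182 to October 6, 2246: 64 years, of which 15 contain a Feb 29 — 49×365 + 15×366 = 23375 days.
(2200 is not a leap year (divisible by 100 but not 400).)
October 2246: 31 − 6 = 25 days remain.
Then 10 full months totalling 304 days.
September 1–21, 2247: 21 days.
Residual: 350 days.
Total: 23725 days.

23725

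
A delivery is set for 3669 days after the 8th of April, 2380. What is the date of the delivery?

the 25th of April, 2390

Count 3669 days after April 8, 2380:
From April 8, 2380 to April 8, 2390: 10 years, of which 2 contain a Feb 29 — 8×365 + 2×366 = 3652 days.
Within April 2390: 25 − 8 = 17 days.
Total: 3669 days.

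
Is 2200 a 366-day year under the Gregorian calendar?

No

2200 is not a leap year (divisible by 100 but not 400).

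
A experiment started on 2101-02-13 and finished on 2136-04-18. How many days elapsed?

Day-of-year of February 13, 2101: 44.
Day-of-year of April 18, 2136: 109.
2101 has 365 days, so 365 − 44 = 321 days remain in 2101.
Full years 2102–2135: 26 common + 8 leap = 26×365 + 8×366 = 12418 days.
Total: 321 + 12418 + 109 = 12848 days.

12848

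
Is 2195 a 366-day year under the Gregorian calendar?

2195 is not a leap year.

No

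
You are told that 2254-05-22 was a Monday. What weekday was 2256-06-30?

May 2254: 31 − 22 = 9 days remain.
Then 24 full months totalling 731 days.
June 1–30, 2256: 30 days.
Total: 9 + 731 + 30 = 770 days.
770 is a multiple of 7, so 2256-06-30 falls on the same weekday: Monday.

Monday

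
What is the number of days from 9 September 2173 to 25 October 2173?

September 2173: 30 − 9 = 21 days remain.
October 1–25, 2173: 25 days.
Total: 21 + 25 = 46 days.

46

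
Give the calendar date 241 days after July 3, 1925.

March 1, 1926

Count 241 days after July 3, 1925:
July 1925: 31 − 3 = 28 days remain.
Then August (31), September (30), October (31), November (30), December (31), January (31), February 1926 (28): 31 + 30 + 31 + 30 + 31 + 31 + 28 = 212 days.
March 1, 1926: 1 day.
Residual: 241 days.
Total: 241 days.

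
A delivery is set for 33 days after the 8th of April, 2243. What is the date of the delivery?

the 11th of May, 2243

Count 33 days after April 8, 2243:
April 2243: 30 − 8 = 22 days remain.
May 1–11, 2243: 11 days.
Total: 22 + 11 = 33 days.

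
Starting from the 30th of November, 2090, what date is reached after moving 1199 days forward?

the 13th of March, 2094

Count 1199 days after November 30, 2090:
November 30, 2090 → November 30, 2091: 365 days.
November 30, 2091 → November 30, 2092: 366 days (2092 is a leap year).
November 30, 2092 → November 30, 2093: 365 days.
November 2093: 30 − 30 = 0 days remain.
Then December (31), January (31), February 2094 (28): 31 + 31 + 28 = 90 days.
March 1–13, 2094: 13 days.
Residual: 103 days.
Total: 1199 days.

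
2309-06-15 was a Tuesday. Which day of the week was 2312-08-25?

Sunday

June 15, 2309 → June 15, 2310: 365 days.
June 15, 2310 → June 15, 2311: 365 days.
June 15, 2311 → June 15, 2312: 366 days (2312 is a leap year).
June 2312: 30 − 15 = 15 days remain.
Then July (31): 31 days.
August 1–25, 2312: 25 days.
Residual: 71 days.
Total: 1167 days.
1167 mod 7 = 5, so 5 days after Tuesday is Sunday.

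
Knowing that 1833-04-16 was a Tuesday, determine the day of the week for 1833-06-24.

Monday

April 1833: 30 − 16 = 14 days remain.
Then May (31): 31 days.
June 1–24, 1833: 24 days.
Total: 14 + 31 + 24 = 69 days.
69 mod 7 = 6, so 6 days after Tuesday is Monday.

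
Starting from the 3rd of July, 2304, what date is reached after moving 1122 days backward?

the 7th of June, 2301

Count 1122 days before July 3, 2304:
June 7, 2301 → June 7, 2302: 365 days.
June 7, 2302 → June 7, 2303: 365 days.
June 7, 2303 → June 7, 2304: 366 days (2304 is a leap year).
June 2304: 30 − 7 = 23 days remain.
July 1–3, 2304: 3 days.
Residual: 26 days.
Total: 1122 days.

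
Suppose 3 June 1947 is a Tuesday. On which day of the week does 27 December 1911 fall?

Wednesday

Count forward from the earlier date (December 27, 1911) to the later (June 3, 1947):
From December 27, 1911 to December 27, 1946: 35 years, of which 9 contain a Feb 29 — 26×365 + 9×366 = 12784 days.
December 1946: 31 − 27 = 4 days remain.
Then January (31), February 1947 (28), March (31), April (30), May (31): 31 + 28 + 31 + 30 + 31 = 151 days.
June 1–3, 1947: 3 days.
Residual: 158 days.
Total: 12942 days.
12942 mod 7 = 6, so 6 days before Tuesday is Wednesday.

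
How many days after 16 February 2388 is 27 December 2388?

February 2388: 29 − 16 = 13 days remain (2388 is a leap year, so February has 29 days).
Then 9 full months totalling 275 days.
December 1–27, 2388: 27 days.
Total: 13 + 275 + 27 = 315 days.

315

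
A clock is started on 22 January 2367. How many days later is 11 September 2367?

January 2367: 31 − 22 = 9 days remain.
Then February 2367 (28), March (31), April (30), May (31), June (30), July (31), August (31): 28 + 31 + 30 + 31 + 30 + 31 + 31 = 212 days.
September 1–11, 2367: 11 days.
Total: 9 + 212 + 11 = 232 days.

232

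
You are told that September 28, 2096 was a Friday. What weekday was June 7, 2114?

Thursday

Day-of-year of September 28, 2096: 272.
Day-of-year of June 7, 2114: 158.
2096 has 366 days, so 366 − 272 = 94 days remain in 2096.
Full years 2097–2113: 14 common + 3 leap = 14×365 + 3×366 = 6208 days.
Total: 94 + 6208 + 158 = 6460 days.
6460 mod 7 = 6, so 6 days after Friday is Thursday.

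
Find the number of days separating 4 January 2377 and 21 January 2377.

17

Within January 2377: 21 − 4 = 17 days.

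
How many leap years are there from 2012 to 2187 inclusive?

43

Years divisible by 4: 2012, 2016, …, 2184 — 44 in all.
Of these, 2100 is divisible by 100 but not 400, so not leap.
Leap years: 44 − 1 = 43.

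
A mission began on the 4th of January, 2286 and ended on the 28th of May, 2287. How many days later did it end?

509

Day-of-year of January 4, 2286: 4.
Day-of-year of May 28, 2287: 148.
2286 has 365 days, so 365 − 4 = 361 days remain in 2286.
Total: 361 + 148 = 509 days.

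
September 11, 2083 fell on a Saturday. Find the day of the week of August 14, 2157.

Sunday

From September 11, 2083 to September 11, 2156: 73 years, of which 18 contain a Feb 29 — 55×365 + 18×366 = 26663 days.
(2100 is not a leap year (divisible by 100 but not 400).)
September 2156: 30 − 11 = 19 days remain.
Then 10 full months totalling 304 days.
August 1–14, 2157: 14 days.
Residual: 337 days.
Total: 27000 days.
27000 mod 7 = 1, so 1 day after Saturday is Sunday.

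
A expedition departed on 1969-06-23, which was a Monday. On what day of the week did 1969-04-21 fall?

Monday

Count forward from the earlier date (April 21, 1969) to the later (June 23, 1969):
April 1969: 30 − 21 = 9 days remain.
Then May (31): 31 days.
June 1–23, 1969: 23 days.
Total: 9 + 31 + 23 = 63 days.
63 is a multiple of 7, so 1969-04-21 falls on the same weekday: Monday.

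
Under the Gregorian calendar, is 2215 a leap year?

No

2215 is not a leap year.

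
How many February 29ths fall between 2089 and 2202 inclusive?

26

Years divisible by 4: 2092, 2096, …, 2200 — 28 in all.
Of these, 2100, 2200 are divisible by 100 but not 400, so not leap.
Leap years: 28 − 2 = 26.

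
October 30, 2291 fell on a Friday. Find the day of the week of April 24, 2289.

Count forward from the earlier date (April 24, 2289) to the later (October 30, 2291):
April 24, 2289 → April 24, 2290: 365 days.
April 24, 2290 → April 24, 2291: 365 days.
April 2291: 30 − 24 = 6 days remain.
Then May (31), June (30), July (31), August (31), September (30): 31 + 30 + 31 + 31 + 30 = 153 days.
October 1–30, 2291: 30 days.
Residual: 189 days.
Total: 919 days.
919 mod 7 = 2, so 2 days before Friday is Wednesday.

Wednesday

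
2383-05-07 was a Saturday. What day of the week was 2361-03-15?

Wednesday

Count forward from the earlier date (March 15, 2361) to the later (May 7, 2383):
From March 15, 2361 to March 15, 2383: 22 years, of which 5 contain a Feb 29 — 17×365 + 5×366 = 8035 days.
March 2383: 31 − 15 = 16 days remain.
Then April (30): 30 days.
May 1–7, 2383: 7 days.
Residual: 53 days.
Total: 8088 days.
8088 mod 7 = 3, so 3 days before Saturday is Wednesday.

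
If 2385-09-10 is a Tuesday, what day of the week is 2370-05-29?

Count forward from the earlier date (May 29, 2370) to the later (September 10, 2385):
Day-of-year of May 29, 2370: 149.
Day-of-year of September 10, 2385: 253.
2370 has 365 days, so 365 − 149 = 216 days remain in 2370.
Full years 2371–2384: 10 common + 4 leap = 10×365 + 4×366 = 5114 days.
Total: 216 + 5114 + 253 = 5583 days.
5583 mod 7 = 4, so 4 days before Tuesday is Friday.

Friday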